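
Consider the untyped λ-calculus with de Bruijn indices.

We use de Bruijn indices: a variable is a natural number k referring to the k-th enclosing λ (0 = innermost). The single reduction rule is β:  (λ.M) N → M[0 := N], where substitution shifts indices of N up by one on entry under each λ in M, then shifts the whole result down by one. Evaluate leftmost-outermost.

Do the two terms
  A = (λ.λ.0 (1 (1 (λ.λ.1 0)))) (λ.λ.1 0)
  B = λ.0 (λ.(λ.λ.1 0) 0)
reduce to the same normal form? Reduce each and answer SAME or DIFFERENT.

Term A:
  start: (λ.λ.0 (1 (1 (λ.λ.1 0)))) (λ.λ.1 0)
  step 1: λ.0 ((λ.λ.1 0) ((λ.λ.1 0) (λ.λ.1 0)))
  step 2: λ.0 (λ.(λ.λ.1 0) (λ.λ.1 0) 0)
  step 3: λ.0 (λ.(λ.(λ.λ.1 0) 0) 0)
  step 4: λ.0 (λ.(λ.λ.1 0) 0)
  step 5: λ.0 (λ.λ.1 0)

Term B:
  start: λ.0 (λ.(λ.λ.1 0) 0)
  step 1: λ.0 (λ.λ.1 0)

Answer: SAME — A ⇓ λ.0 (λ.λ.1 0), B ⇓ λ.0 (λ.λ.1 0)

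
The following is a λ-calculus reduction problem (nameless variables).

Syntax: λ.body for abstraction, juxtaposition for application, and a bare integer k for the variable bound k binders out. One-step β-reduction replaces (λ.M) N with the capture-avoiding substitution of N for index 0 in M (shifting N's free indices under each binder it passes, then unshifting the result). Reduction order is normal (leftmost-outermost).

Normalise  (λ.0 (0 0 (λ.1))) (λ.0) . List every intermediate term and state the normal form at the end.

  start: (λ.0 (0 0 (λ.1))) (λ.0)
  step 1: (λ.0) ((λ.0) (λ.0) (λ.λ.0))
  step 2: (λ.0) (λ.0) (λ.λ.0)
  step 3: (λ.0) (λ.λ.0)
  step 4: λ.λ.0

Answer: normal form = λ.λ.0  (in 4 steps)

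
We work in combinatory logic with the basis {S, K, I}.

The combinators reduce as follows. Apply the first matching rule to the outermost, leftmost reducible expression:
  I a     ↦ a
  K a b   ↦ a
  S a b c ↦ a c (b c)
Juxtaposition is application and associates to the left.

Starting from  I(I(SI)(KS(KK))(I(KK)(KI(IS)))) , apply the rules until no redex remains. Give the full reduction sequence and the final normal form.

Answer: normal form = K(SK)  (in 9 steps)

Working:
  start: I(I(SI)(KS(KK))(I(KK)(KI(IS))))
  [1] I(SI)(KS(KK))(I(KK)(KI(IS)))
  [2] SI(KS(KK))(I(KK)(KI(IS)))
  [3] I(I(KK)(KI(IS)))(KS(KK)(I(KK)(KI(IS))))
  [4] I(KK)(KI(IS))(KS(KK)(I(KK)(KI(IS))))
  [5] KK(KI(IS))(KS(KK)(I(KK)(KI(IS))))
  [6] K(KS(KK)(I(KK)(KI(IS))))
  [7] K(S(I(KK)(KI(IS))))
  [8] K(S(KK(KI(IS))))
  [9] K(SK)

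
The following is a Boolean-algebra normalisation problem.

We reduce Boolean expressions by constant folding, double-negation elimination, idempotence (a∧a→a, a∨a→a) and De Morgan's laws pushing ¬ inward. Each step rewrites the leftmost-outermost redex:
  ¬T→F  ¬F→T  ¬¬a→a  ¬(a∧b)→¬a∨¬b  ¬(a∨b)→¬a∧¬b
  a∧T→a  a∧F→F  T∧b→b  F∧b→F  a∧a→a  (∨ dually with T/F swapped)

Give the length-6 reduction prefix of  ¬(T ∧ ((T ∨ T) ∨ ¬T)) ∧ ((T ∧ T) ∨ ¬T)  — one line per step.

Answer: after 6 steps: (¬T ∧ ¬¬T) ∧ ((T ∧ T) ∨ ¬T)

Working:
  start: ¬(T ∧ ((T ∨ T) ∨ ¬T)) ∧ ((T ∧ T) ∨ ¬T)
  step 1: (¬T ∨ ¬((T ∨ T) ∨ ¬T)) ∧ ((T ∧ T) ∨ ¬T)
  step 2: (F ∨ ¬((T ∨ T) ∨ ¬T)) ∧ ((T ∧ T) ∨ ¬T)
  step 3: ¬((T ∨ T) ∨ ¬T) ∧ ((T ∧ T) ∨ ¬T)
  step 4: (¬(T ∨ T) ∧ ¬¬T) ∧ ((T ∧ T) ∨ ¬T)
  step 5: ((¬T ∧ ¬T) ∧ ¬¬T) ∧ ((T ∧ T) ∨ ¬T)
  step 6: (¬T ∧ ¬¬T) ∧ ((T ∧ T) ∨ ¬T)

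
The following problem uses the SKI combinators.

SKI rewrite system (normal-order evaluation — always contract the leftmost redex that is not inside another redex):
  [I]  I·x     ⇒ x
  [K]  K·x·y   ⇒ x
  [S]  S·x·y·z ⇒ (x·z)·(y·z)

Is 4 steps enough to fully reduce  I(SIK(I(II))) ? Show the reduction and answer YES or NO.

Answer: NO — after 4 steps the term is II(K(I(II))), not yet normal

Working:
  start: I(SIK(I(II)))
  →1  SIK(I(II))
  →2  I(I(II))(K(I(II)))
  →3  I(II)(K(I(II)))
  →4  II(K(I(II)))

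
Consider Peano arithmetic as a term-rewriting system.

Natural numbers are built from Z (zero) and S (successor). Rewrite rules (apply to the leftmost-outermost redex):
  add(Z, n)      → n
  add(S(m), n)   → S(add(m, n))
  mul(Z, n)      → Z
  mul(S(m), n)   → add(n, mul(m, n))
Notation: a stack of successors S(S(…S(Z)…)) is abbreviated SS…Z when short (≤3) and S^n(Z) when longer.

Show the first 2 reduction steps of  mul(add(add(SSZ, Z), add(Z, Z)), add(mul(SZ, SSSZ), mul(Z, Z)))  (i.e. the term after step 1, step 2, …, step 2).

  start: mul(add(add(SSZ, Z), add(Z, Z)), add(mul(SZ, SSSZ), mul(Z, Z)))
  →1  mul(add(S(add(SZ, Z)), add(Z, Z)), add(mul(SZ, SSSZ), mul(Z, Z)))
  →2  mul(S(add(add(SZ, Z), add(Z, Z))), add(mul(SZ, SSSZ), mul(Z, Z)))

Answer: after 2 steps: mul(S(add(add(SZ, Z), add(Z, Z))), add(mul(SZ, SSSZ), mul(Z, Z)))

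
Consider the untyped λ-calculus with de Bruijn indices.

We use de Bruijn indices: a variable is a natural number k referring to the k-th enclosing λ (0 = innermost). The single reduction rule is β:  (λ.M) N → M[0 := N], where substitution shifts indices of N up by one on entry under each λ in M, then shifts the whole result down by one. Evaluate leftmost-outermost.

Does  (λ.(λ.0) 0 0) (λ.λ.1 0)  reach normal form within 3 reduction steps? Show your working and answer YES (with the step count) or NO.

Answer: NO — after 3 steps the term is λ.(λ.λ.1 0) 0, not yet normal

Reduction:
  start: (λ.(λ.0) 0 0) (λ.λ.1 0)
  step 1: (λ.0) (λ.λ.1 0) (λ.λ.1 0)
  step 2: (λ.λ.1 0) (λ.λ.1 0)
  step 3: λ.(λ.λ.1 0) 0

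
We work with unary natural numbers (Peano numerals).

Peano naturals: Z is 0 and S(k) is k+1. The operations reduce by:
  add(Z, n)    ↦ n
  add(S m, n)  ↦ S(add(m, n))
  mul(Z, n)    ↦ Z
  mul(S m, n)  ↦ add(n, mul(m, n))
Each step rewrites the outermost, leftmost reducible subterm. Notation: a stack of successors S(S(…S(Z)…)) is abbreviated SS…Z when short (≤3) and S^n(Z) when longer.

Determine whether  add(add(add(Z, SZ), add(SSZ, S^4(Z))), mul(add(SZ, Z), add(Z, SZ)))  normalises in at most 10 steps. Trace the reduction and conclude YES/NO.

  start: add(add(add(Z, SZ), add(SSZ, S^4(Z))), mul(add(SZ, Z), add(Z, SZ)))
  →1  add(add(SZ, add(SSZ, S^4(Z))), mul(add(SZ, Z), add(Z, SZ)))
  →2  add(S(add(Z, add(SSZ, S^4(Z)))), mul(add(SZ, Z), add(Z, SZ)))
  →3  S(add(add(Z, add(SSZ, S^4(Z))), mul(add(SZ, Z), add(Z, SZ))))
  →4  S(add(add(SSZ, S^4(Z)), mul(add(SZ, Z), add(Z, SZ))))
  →5  S(add(S(add(SZ, S^4(Z))), mul(add(SZ, Z), add(Z, SZ))))
  →6  S(S(add(add(SZ, S^4(Z)), mul(add(SZ, Z), add(Z, SZ)))))
  →7  S(S(add(S(add(Z, S^4(Z))), mul(add(SZ, Z), add(Z, SZ)))))
  →8  S(S(S(add(add(Z, S^4(Z)), mul(add(SZ, Z), add(Z, SZ))))))
  →9  S(S(S(add(S^4(Z), mul(add(SZ, Z), add(Z, SZ))))))
  →10  S(S(S(S(add(SSSZ, mul(add(SZ, Z), add(Z, SZ)))))))

Answer: NO — after 10 steps the term is S(S(S(S(add(SSSZ, mul(add(SZ, Z), add(Z, SZ))))))), not yet normal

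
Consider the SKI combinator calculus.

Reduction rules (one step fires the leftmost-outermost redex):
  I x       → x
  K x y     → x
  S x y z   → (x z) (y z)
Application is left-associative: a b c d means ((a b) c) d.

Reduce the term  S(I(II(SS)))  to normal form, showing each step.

  start: S(I(II(SS)))
  step 1: S(II(SS))
  step 2: S(I(SS))
  step 3: S(SS)

Answer: normal form = S(SS)  (in 3 steps)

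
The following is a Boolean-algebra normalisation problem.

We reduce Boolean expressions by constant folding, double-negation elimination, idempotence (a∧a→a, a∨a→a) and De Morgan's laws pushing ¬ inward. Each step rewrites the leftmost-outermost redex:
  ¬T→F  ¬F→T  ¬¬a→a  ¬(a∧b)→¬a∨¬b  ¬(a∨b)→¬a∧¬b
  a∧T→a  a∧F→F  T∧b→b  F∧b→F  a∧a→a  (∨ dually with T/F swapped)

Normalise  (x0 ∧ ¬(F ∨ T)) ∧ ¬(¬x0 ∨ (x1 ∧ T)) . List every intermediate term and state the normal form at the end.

  start: (x0 ∧ ¬(F ∨ T)) ∧ ¬(¬x0 ∨ (x1 ∧ T))
  →1  (x0 ∧ (¬F ∧ ¬T)) ∧ ¬(¬x0 ∨ (x1 ∧ T))
  →2  (x0 ∧ (T ∧ ¬T)) ∧ ¬(¬x0 ∨ (x1 ∧ T))
  →3  (x0 ∧ ¬T) ∧ ¬(¬x0 ∨ (x1 ∧ T))
  →4  (x0 ∧ F) ∧ ¬(¬x0 ∨ (x1 ∧ T))
  →5  F ∧ ¬(¬x0 ∨ (x1 ∧ T))
  →6  F

Answer: normal form = F  (in 6 steps)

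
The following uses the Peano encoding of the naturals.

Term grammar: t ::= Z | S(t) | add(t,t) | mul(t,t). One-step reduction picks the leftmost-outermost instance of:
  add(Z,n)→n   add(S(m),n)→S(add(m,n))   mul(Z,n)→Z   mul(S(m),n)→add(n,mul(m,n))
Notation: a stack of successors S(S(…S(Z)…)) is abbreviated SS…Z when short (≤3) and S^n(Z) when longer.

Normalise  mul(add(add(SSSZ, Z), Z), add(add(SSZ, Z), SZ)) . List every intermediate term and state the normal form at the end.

Answer: normal form = S^9(Z)  (in 42 steps)

Working:
  start: mul(add(add(SSSZ, Z), Z), add(add(SSZ, Z), SZ))
  [1] mul(add(S(add(SSZ, Z)), Z), add(add(SSZ, Z), SZ))
  [2] mul(S(add(add(SSZ, Z), Z)), add(add(SSZ, Z), SZ))
  [3] add(add(add(SSZ, Z), SZ), mul(add(add(SSZ, Z), Z), add(add(SSZ, Z), SZ)))
  [4] add(add(S(add(SZ, Z)), SZ), mul(add(add(SSZ, Z), Z), add(add(SSZ, Z), SZ)))
  [5] add(S(add(add(SZ, Z), SZ)), mul(add(add(SSZ, Z), Z), add(add(SSZ, Z), SZ)))
  [6] S(add(add(add(SZ, Z), SZ), mul(add(add(SSZ, Z), Z), add(add(SSZ, Z), SZ))))
  [7] S(add(add(S(add(Z, Z)), SZ), mul(add(add(SSZ, Z), Z), add(add(SSZ, Z), SZ))))
  [8] S(add(S(add(add(Z, Z), SZ)), mul(add(add(SSZ, Z), Z), add(add(SSZ, Z), SZ))))
  [9] S(S(add(add(add(Z, Z), SZ), mul(add(add(SSZ, Z), Z), add(add(SSZ, Z), SZ)))))
  [10] S(S(add(add(Z, SZ), mul(add(add(SSZ, Z), Z), add(add(SSZ, Z), SZ)))))
  [11] S(S(add(SZ, mul(add(add(SSZ, Z), Z), add(add(SSZ, Z), SZ)))))
  [12] S(S(S(add(Z, mul(add(add(SSZ, Z), Z), add(add(SSZ, Z), SZ))))))
  [13] S(S(S(mul(add(add(SSZ, Z), Z), add(add(SSZ, Z), SZ)))))
  [14] S(S(S(mul(add(S(add(SZ, Z)), Z), add(add(SSZ, Z), SZ)))))
  [15] S(S(S(mul(S(add(add(SZ, Z), Z)), add(add(SSZ, Z), SZ)))))
  [16] S(S(S(add(add(add(SSZ, Z), SZ), mul(add(add(SZ, Z), Z), add(add(SSZ, Z), SZ))))))
  [17] S(S(S(add(add(S(add(SZ, Z)), SZ), mul(add(add(SZ, Z), Z), add(add(SSZ, Z), SZ))))))
  [18] S(S(S(add(S(add(add(SZ, Z), SZ)), mul(add(add(SZ, Z), Z), add(add(SSZ, Z), SZ))))))
  [19] S(S(S(S(add(add(add(SZ, Z), SZ), mul(add(add(SZ, Z), Z), add(add(SSZ, Z), SZ)))))))
  [20] S(S(S(S(add(add(S(add(Z, Z)), SZ), mul(add(add(SZ, Z), Z), add(add(SSZ, Z), SZ)))))))
  [21] S(S(S(S(add(S(add(add(Z, Z), SZ)), mul(add(add(SZ, Z), Z), add(add(SSZ, Z), SZ)))))))
  [22] S(S(S(S(S(add(add(add(Z, Z), SZ), mul(add(add(SZ, Z), Z), add(add(SSZ, Z), SZ))))))))
  [23] S(S(S(S(S(add(add(Z, SZ), mul(add(add(SZ, Z), Z), add(add(SSZ, Z), SZ))))))))
  [24] S(S(S(S(S(add(SZ, mul(add(add(SZ, Z), Z), add(add(SSZ, Z), SZ))))))))
  [25] S(S(S(S(S(S(add(Z, mul(add(add(SZ, Z), Z), add(add(SSZ, Z), SZ)))))))))
  [26] S(S(S(S(S(S(mul(add(add(SZ, Z), Z), add(add(SSZ, Z), SZ))))))))
  [27] S(S(S(S(S(S(mul(add(S(add(Z, Z)), Z), add(add(SSZ, Z), SZ))))))))
  [28] S(S(S(S(S(S(mul(S(add(add(Z, Z), Z)), add(add(SSZ, Z), SZ))))))))
  [29] S(S(S(S(S(S(add(add(add(SSZ, Z), SZ), mul(add(add(Z, Z), Z), add(add(SSZ, Z), SZ)))))))))
  [30] S(S(S(S(S(S(add(add(S(add(SZ, Z)), SZ), mul(add(add(Z, Z), Z), add(add(SSZ, Z), SZ)))))))))
  [31] S(S(S(S(S(S(add(S(add(add(SZ, Z), SZ)), mul(add(add(Z, Z), Z), add(add(SSZ, Z), SZ)))))))))
  [32] S(S(S(S(S(S(S(add(add(add(SZ, Z), SZ), mul(add(add(Z, Z), Z), add(add(SSZ, Z), SZ))))))))))
  [33] S(S(S(S(S(S(S(add(add(S(add(Z, Z)), SZ), mul(add(add(Z, Z), Z), add(add(SSZ, Z), SZ))))))))))
  [34] S(S(S(S(S(S(S(add(S(add(add(Z, Z), SZ)), mul(add(add(Z, Z), Z), add(add(SSZ, Z), SZ))))))))))
  [35] S(S(S(S(S(S(S(S(add(add(add(Z, Z), SZ), mul(add(add(Z, Z), Z), add(add(SSZ, Z), SZ)))))))))))
  [36] S(S(S(S(S(S(S(S(add(add(Z, SZ), mul(add(add(Z, Z), Z), add(add(SSZ, Z), SZ)))))))))))
  [37] S(S(S(S(S(S(S(S(add(SZ, mul(add(add(Z, Z), Z), add(add(SSZ, Z), SZ)))))))))))
  [38] S(S(S(S(S(S(S(S(S(add(Z, mul(add(add(Z, Z), Z), add(add(SSZ, Z), SZ))))))))))))
  [39] S(S(S(S(S(S(S(S(S(mul(add(add(Z, Z), Z), add(add(SSZ, Z), SZ)))))))))))
  [40] S(S(S(S(S(S(S(S(S(mul(add(Z, Z), add(add(SSZ, Z), SZ)))))))))))
  [41] S(S(S(S(S(S(S(S(S(mul(Z, add(add(SSZ, Z), SZ)))))))))))
  [42] S^9(Z)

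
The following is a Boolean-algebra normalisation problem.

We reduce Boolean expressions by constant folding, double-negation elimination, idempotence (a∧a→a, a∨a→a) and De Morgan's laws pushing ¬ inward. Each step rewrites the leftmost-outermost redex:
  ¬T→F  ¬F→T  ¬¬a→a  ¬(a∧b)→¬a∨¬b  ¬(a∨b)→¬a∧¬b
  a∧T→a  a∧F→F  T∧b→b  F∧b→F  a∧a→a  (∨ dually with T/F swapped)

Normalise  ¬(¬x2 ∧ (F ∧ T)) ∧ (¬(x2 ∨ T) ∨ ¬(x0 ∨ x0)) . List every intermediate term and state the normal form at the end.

  start: ¬(¬x2 ∧ (F ∧ T)) ∧ (¬(x2 ∨ T) ∨ ¬(x0 ∨ x0))
  →1  (¬¬x2 ∨ ¬(F ∧ T)) ∧ (¬(x2 ∨ T) ∨ ¬(x0 ∨ x0))
  →2  (x2 ∨ ¬(F ∧ T)) ∧ (¬(x2 ∨ T) ∨ ¬(x0 ∨ x0))
  →3  (x2 ∨ (¬F ∨ ¬T)) ∧ (¬(x2 ∨ T) ∨ ¬(x0 ∨ x0))
  →4  (x2 ∨ (T ∨ ¬T)) ∧ (¬(x2 ∨ T) ∨ ¬(x0 ∨ x0))
  →5  (x2 ∨ T) ∧ (¬(x2 ∨ T) ∨ ¬(x0 ∨ x0))
  →6  T ∧ (¬(x2 ∨ T) ∨ ¬(x0 ∨ x0))
  →7  ¬(x2 ∨ T) ∨ ¬(x0 ∨ x0)
  →8  (¬x2 ∧ ¬T) ∨ ¬(x0 ∨ x0)
  →9  (¬x2 ∧ F) ∨ ¬(x0 ∨ x0)
  →10  F ∨ ¬(x0 ∨ x0)
  →11  ¬(x0 ∨ x0)
  →12  ¬x0 ∧ ¬x0
  →13  ¬x0

Answer: normal form = ¬x0  (in 13 steps)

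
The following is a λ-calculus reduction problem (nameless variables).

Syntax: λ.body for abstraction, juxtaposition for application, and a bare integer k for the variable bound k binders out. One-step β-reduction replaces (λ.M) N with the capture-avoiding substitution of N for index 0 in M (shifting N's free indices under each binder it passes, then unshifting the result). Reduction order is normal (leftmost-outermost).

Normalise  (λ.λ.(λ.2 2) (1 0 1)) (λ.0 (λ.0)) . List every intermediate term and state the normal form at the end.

  start: (λ.λ.(λ.2 2) (1 0 1)) (λ.0 (λ.0))
  [1] λ.(λ.(λ.0 (λ.0)) (λ.0 (λ.0))) ((λ.0 (λ.0)) 0 (λ.0 (λ.0)))
  [2] λ.(λ.0 (λ.0)) (λ.0 (λ.0))
  [3] λ.(λ.0 (λ.0)) (λ.0)
  [4] λ.(λ.0) (λ.0)
  [5] λ.λ.0

Answer: normal form = λ.λ.0  (in 5 steps)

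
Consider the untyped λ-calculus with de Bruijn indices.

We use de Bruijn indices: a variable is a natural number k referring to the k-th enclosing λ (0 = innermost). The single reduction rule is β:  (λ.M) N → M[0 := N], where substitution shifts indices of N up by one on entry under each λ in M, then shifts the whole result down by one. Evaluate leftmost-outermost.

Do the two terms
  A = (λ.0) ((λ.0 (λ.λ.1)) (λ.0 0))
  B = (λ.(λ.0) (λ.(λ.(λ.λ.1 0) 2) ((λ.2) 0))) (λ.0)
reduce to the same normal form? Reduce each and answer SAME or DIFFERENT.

Answer: DIFFERENT — A ⇓ λ.λ.λ.1, B ⇓ λ.λ.0

Working:
Term A:
  start: (λ.0) ((λ.0 (λ.λ.1)) (λ.0 0))
  [1] (λ.0 (λ.λ.1)) (λ.0 0)
  [2] (λ.0 0) (λ.λ.1)
  [3] (λ.λ.1) (λ.λ.1)
  [4] λ.λ.λ.1

Term B:
  start: (λ.(λ.0) (λ.(λ.(λ.λ.1 0) 2) ((λ.2) 0))) (λ.0)
  [1] (λ.0) (λ.(λ.(λ.λ.1 0) (λ.0)) ((λ.λ.0) 0))
  [2] λ.(λ.(λ.λ.1 0) (λ.0)) ((λ.λ.0) 0)
  [3] λ.(λ.λ.1 0) (λ.0)
  [4] λ.λ.(λ.0) 0
  [5] λ.λ.0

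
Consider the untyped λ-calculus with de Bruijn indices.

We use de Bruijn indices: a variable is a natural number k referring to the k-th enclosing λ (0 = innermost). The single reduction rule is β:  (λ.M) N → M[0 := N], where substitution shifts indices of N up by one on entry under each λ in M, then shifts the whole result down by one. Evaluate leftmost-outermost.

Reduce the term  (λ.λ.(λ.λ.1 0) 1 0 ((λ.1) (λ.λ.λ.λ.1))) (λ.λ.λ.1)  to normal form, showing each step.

  start: (λ.λ.(λ.λ.1 0) 1 0 ((λ.1) (λ.λ.λ.λ.1))) (λ.λ.λ.1)
  →1  λ.(λ.λ.1 0) (λ.λ.λ.1) 0 ((λ.1) (λ.λ.λ.λ.1))
  →2  λ.(λ.(λ.λ.λ.1) 0) 0 ((λ.1) (λ.λ.λ.λ.1))
  →3  λ.(λ.λ.λ.1) 0 ((λ.1) (λ.λ.λ.λ.1))
  →4  λ.(λ.λ.1) ((λ.1) (λ.λ.λ.λ.1))
  →5  λ.λ.(λ.2) (λ.λ.λ.λ.1)
  →6  λ.λ.1

Answer: normal form = λ.λ.1  (in 6 steps)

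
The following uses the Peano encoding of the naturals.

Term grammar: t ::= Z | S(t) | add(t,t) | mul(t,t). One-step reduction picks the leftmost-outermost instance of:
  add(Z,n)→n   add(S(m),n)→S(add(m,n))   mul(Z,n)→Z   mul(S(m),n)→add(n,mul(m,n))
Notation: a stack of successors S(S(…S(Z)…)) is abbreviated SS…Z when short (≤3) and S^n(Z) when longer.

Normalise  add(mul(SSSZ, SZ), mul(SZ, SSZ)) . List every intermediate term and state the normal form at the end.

  start: add(mul(SSSZ, SZ), mul(SZ, SSZ))
  step 1: add(add(SZ, mul(SSZ, SZ)), mul(SZ, SSZ))
  step 2: add(S(add(Z, mul(SSZ, SZ))), mul(SZ, SSZ))
  step 3: S(add(add(Z, mul(SSZ, SZ)), mul(SZ, SSZ)))
  step 4: S(add(mul(SSZ, SZ), mul(SZ, SSZ)))
  step 5: S(add(add(SZ, mul(SZ, SZ)), mul(SZ, SSZ)))
  step 6: S(add(S(add(Z, mul(SZ, SZ))), mul(SZ, SSZ)))
  step 7: S(S(add(add(Z, mul(SZ, SZ)), mul(SZ, SSZ))))
  step 8: S(S(add(mul(SZ, SZ), mul(SZ, SSZ))))
  step 9: S(S(add(add(SZ, mul(Z, SZ)), mul(SZ, SSZ))))
  step 10: S(S(add(S(add(Z, mul(Z, SZ))), mul(SZ, SSZ))))
  step 11: S(S(S(add(add(Z, mul(Z, SZ)), mul(SZ, SSZ)))))
  step 12: S(S(S(add(mul(Z, SZ), mul(SZ, SSZ)))))
  step 13: S(S(S(add(Z, mul(SZ, SSZ)))))
  step 14: S(S(S(mul(SZ, SSZ))))
  step 15: S(S(S(add(SSZ, mul(Z, SSZ)))))
  step 16: S(S(S(S(add(SZ, mul(Z, SSZ))))))
  step 17: S(S(S(S(S(add(Z, mul(Z, SSZ)))))))
  step 18: S(S(S(S(S(mul(Z, SSZ))))))
  step 19: S^5(Z)

Answer: normal form = S^5(Z)  (in 19 steps)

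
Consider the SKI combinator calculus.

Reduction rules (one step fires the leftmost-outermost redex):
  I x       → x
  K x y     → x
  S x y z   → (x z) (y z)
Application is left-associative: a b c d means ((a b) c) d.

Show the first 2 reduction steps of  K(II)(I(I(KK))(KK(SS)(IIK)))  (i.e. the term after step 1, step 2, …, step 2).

  start: K(II)(I(I(KK))(KK(SS)(IIK)))
  step 1: II
  step 2: I

Answer: after 2 steps: I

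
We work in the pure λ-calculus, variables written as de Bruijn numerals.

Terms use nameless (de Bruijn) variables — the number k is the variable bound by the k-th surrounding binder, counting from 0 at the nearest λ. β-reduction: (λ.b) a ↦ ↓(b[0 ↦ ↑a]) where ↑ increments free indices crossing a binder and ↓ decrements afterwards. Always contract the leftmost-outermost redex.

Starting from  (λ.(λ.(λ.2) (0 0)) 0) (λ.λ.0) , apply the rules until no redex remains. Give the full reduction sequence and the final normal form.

Answer: normal form = λ.λ.0  (in 3 steps)

Reduction:
  start: (λ.(λ.(λ.2) (0 0)) 0) (λ.λ.0)
  step 1: (λ.(λ.λ.λ.0) (0 0)) (λ.λ.0)
  step 2: (λ.λ.λ.0) ((λ.λ.0) (λ.λ.0))
  step 3: λ.λ.0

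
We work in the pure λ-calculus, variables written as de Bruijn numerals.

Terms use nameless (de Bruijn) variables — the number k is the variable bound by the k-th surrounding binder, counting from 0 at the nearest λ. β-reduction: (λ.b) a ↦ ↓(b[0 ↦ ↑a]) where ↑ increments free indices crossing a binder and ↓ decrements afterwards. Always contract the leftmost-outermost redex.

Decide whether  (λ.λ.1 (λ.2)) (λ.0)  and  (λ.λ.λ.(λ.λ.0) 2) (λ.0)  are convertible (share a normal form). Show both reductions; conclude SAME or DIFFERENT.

Answer: SAME — A ⇓ λ.λ.λ.0, B ⇓ λ.λ.λ.0

Reduction:
Term A:
  start: (λ.λ.1 (λ.2)) (λ.0)
  step 1: λ.(λ.0) (λ.λ.0)
  step 2: λ.λ.λ.0

Term B:
  start: (λ.λ.λ.(λ.λ.0) 2) (λ.0)
  step 1: λ.λ.(λ.λ.0) (λ.0)
  step 2: λ.λ.λ.0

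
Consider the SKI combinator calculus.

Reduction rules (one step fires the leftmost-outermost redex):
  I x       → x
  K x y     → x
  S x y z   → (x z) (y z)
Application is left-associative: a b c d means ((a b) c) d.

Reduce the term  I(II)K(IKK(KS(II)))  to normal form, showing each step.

Answer: normal form = KK  (in 5 steps)

Derivation:
  start: I(II)K(IKK(KS(II)))
  step 1: IIK(IKK(KS(II)))
  step 2: IK(IKK(KS(II)))
  step 3: K(IKK(KS(II)))
  step 4: K(KK(KS(II)))
  step 5: KK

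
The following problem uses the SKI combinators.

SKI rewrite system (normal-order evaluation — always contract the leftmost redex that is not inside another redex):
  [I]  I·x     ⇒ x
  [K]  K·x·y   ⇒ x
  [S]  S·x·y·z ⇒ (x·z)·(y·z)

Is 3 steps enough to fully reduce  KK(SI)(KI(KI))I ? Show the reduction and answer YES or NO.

Answer: YES — reaches normal form I in 3 ≤ 3 steps

Reduction:
  start: KK(SI)(KI(KI))I
  →1  K(KI(KI))I
  →2  KI(KI)
  →3  I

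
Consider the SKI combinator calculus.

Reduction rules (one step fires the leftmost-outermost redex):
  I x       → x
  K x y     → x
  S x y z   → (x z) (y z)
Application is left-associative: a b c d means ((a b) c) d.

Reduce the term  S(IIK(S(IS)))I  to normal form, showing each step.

  start: S(IIK(S(IS)))I
  [1] S(IK(S(IS)))I
  [2] S(K(S(IS)))I
  [3] S(K(SS))I

Answer: normal form = S(K(SS))I  (in 3 steps)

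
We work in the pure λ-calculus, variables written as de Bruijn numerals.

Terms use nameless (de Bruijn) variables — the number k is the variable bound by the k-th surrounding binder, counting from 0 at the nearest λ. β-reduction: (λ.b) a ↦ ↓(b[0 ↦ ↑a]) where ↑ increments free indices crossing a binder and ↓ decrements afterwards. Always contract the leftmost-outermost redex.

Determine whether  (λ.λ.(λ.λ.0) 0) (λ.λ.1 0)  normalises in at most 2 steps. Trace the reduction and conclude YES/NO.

  start: (λ.λ.(λ.λ.0) 0) (λ.λ.1 0)
  step 1: λ.(λ.λ.0) 0
  step 2: λ.λ.0

Answer: YES — reaches normal form λ.λ.0 in 2 ≤ 2 steps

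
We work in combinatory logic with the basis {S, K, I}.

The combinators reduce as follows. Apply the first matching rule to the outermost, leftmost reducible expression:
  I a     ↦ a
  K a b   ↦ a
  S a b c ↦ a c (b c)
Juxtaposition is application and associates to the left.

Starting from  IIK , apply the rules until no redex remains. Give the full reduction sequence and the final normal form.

  start: IIK
  [1] IK
  [2] K

Answer: normal form = K  (in 2 steps)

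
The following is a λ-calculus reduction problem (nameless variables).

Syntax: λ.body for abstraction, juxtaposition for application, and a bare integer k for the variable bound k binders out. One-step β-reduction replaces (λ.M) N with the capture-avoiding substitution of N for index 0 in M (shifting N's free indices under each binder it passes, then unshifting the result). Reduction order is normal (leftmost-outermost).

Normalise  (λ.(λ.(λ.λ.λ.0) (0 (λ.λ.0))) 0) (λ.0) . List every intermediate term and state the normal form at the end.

  start: (λ.(λ.(λ.λ.λ.0) (0 (λ.λ.0))) 0) (λ.0)
  →1  (λ.(λ.λ.λ.0) (0 (λ.λ.0))) (λ.0)
  →2  (λ.λ.λ.0) ((λ.0) (λ.λ.0))
  →3  λ.λ.0

Answer: normal form = λ.λ.0  (in 3 steps)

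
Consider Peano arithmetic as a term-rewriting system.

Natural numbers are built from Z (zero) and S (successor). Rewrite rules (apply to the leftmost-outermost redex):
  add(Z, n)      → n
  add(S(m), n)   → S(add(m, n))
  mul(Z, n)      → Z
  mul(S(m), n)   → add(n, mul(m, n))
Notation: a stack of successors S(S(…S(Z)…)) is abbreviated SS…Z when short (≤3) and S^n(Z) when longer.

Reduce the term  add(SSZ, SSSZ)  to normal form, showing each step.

  start: add(SSZ, SSSZ)
  →1  S(add(SZ, SSSZ))
  →2  S(S(add(Z, SSSZ)))
  →3  S^5(Z)

Answer: normal form = S^5(Z)  (in 3 steps)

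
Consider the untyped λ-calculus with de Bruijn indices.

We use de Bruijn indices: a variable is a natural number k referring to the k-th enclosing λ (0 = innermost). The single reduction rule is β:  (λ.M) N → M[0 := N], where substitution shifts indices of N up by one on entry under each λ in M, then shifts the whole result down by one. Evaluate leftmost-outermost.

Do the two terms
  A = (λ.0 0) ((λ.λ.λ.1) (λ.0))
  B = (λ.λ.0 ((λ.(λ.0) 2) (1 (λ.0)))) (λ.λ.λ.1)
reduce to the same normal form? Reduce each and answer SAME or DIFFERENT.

Term A:
  start: (λ.0 0) ((λ.λ.λ.1) (λ.0))
  [1] (λ.λ.λ.1) (λ.0) ((λ.λ.λ.1) (λ.0))
  [2] (λ.λ.1) ((λ.λ.λ.1) (λ.0))
  [3] λ.(λ.λ.λ.1) (λ.0)
  [4] λ.λ.λ.1

Term B:
  start: (λ.λ.0 ((λ.(λ.0) 2) (1 (λ.0)))) (λ.λ.λ.1)
  [1] λ.0 ((λ.(λ.0) (λ.λ.λ.1)) ((λ.λ.λ.1) (λ.0)))
  [2] λ.0 ((λ.0) (λ.λ.λ.1))
  [3] λ.0 (λ.λ.λ.1)

Answer: DIFFERENT — A ⇓ λ.λ.λ.1, B ⇓ λ.0 (λ.λ.λ.1)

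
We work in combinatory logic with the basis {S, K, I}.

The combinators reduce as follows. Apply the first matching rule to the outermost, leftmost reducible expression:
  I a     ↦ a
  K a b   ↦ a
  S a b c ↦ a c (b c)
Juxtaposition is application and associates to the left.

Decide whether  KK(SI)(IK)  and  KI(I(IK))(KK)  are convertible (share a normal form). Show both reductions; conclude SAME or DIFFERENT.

Term A:
  start: KK(SI)(IK)
  →1  K(IK)
  →2  KK

Term B:
  start: KI(I(IK))(KK)
  →1  I(KK)
  →2  KK

Answer: SAME — A ⇓ KK, B ⇓ KK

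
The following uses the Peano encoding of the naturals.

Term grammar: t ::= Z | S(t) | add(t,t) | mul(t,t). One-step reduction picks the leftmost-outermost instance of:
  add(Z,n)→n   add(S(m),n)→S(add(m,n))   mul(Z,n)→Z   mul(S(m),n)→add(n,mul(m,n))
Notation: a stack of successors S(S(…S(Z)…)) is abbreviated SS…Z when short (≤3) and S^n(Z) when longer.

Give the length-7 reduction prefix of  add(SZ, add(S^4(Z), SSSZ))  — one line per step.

  start: add(SZ, add(S^4(Z), SSSZ))
  [1] S(add(Z, add(S^4(Z), SSSZ)))
  [2] S(add(S^4(Z), SSSZ))
  [3] S(S(add(SSSZ, SSSZ)))
  [4] S(S(S(add(SSZ, SSSZ))))
  [5] S(S(S(S(add(SZ, SSSZ)))))
  [6] S(S(S(S(S(add(Z, SSSZ))))))
  [7] S^8(Z)

Answer: after 7 steps: S^8(Z)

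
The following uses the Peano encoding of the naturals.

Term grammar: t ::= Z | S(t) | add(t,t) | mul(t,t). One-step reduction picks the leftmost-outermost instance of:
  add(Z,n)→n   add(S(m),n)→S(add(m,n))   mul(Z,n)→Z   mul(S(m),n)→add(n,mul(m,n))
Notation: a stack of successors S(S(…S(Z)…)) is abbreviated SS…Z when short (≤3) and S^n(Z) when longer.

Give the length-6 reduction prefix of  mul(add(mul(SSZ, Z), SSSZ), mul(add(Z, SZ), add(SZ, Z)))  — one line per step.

  start: mul(add(mul(SSZ, Z), SSSZ), mul(add(Z, SZ), add(SZ, Z)))
  step 1: mul(add(add(Z, mul(SZ, Z)), SSSZ), mul(add(Z, SZ), add(SZ, Z)))
  step 2: mul(add(mul(SZ, Z), SSSZ), mul(add(Z, SZ), add(SZ, Z)))
  step 3: mul(add(add(Z, mul(Z, Z)), SSSZ), mul(add(Z, SZ), add(SZ, Z)))
  step 4: mul(add(mul(Z, Z), SSSZ), mul(add(Z, SZ), add(SZ, Z)))
  step 5: mul(add(Z, SSSZ), mul(add(Z, SZ), add(SZ, Z)))
  step 6: mul(SSSZ, mul(add(Z, SZ), add(SZ, Z)))

Answer: after 6 steps: mul(SSSZ, mul(add(Z, SZ), add(SZ, Z)))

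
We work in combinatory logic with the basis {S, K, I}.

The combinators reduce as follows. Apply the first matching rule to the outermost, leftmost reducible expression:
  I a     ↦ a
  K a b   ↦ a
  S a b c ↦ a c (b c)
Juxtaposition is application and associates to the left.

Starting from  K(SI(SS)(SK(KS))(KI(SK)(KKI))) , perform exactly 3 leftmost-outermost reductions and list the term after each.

  start: K(SI(SS)(SK(KS))(KI(SK)(KKI)))
  step 1: K(I(SK(KS))(SS(SK(KS)))(KI(SK)(KKI)))
  step 2: K(SK(KS)(SS(SK(KS)))(KI(SK)(KKI)))
  step 3: K(K(SS(SK(KS)))(KS(SS(SK(KS))))(KI(SK)(KKI)))

Answer: after 3 steps: K(K(SS(SK(KS)))(KS(SS(SK(KS))))(KI(SK)(KKI)))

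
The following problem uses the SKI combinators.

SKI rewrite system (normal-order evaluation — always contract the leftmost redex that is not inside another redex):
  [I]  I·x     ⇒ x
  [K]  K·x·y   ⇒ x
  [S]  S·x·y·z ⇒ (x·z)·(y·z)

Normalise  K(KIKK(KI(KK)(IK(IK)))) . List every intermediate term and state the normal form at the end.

  start: K(KIKK(KI(KK)(IK(IK))))
  step 1: K(IK(KI(KK)(IK(IK))))
  step 2: K(K(KI(KK)(IK(IK))))
  step 3: K(K(I(IK(IK))))
  step 4: K(K(IK(IK)))
  step 5: K(K(K(IK)))
  step 6: K(K(KK))

Answer: normal form = K(K(KK))  (in 6 steps)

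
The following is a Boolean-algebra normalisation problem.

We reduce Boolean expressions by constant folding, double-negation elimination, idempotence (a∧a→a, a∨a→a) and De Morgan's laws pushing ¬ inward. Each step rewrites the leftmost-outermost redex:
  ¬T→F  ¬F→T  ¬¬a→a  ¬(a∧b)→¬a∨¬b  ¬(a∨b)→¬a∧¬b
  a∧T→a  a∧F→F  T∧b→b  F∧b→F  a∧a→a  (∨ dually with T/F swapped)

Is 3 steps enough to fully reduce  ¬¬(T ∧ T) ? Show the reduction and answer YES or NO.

  start: ¬¬(T ∧ T)
  [1] T ∧ T
  [2] T

Answer: YES — reaches normal form T in 2 ≤ 3 steps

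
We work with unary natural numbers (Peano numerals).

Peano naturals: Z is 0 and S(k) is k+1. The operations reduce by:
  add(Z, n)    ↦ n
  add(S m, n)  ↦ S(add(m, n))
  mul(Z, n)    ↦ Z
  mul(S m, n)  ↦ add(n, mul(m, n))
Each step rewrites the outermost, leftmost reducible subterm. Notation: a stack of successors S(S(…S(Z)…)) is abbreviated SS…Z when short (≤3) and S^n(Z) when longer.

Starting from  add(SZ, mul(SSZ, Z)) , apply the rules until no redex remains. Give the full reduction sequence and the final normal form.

Answer: normal form = SZ  (in 7 steps)

Working:
  start: add(SZ, mul(SSZ, Z))
  →1  S(add(Z, mul(SSZ, Z)))
  →2  S(mul(SSZ, Z))
  →3  S(add(Z, mul(SZ, Z)))
  →4  S(mul(SZ, Z))
  →5  S(add(Z, mul(Z, Z)))
  →6  S(mul(Z, Z))
  →7  SZ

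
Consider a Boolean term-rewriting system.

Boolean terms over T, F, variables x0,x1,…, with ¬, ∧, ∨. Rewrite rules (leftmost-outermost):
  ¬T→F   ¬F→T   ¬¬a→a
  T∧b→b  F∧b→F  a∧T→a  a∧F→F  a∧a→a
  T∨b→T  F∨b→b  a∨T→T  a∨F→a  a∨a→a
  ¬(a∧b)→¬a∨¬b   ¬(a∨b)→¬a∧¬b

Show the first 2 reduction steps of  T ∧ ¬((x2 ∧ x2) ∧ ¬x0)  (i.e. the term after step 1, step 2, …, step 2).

  start: T ∧ ¬((x2 ∧ x2) ∧ ¬x0)
  [1] ¬((x2 ∧ x2) ∧ ¬x0)
  [2] ¬(x2 ∧ x2) ∨ ¬¬x0

Answer: after 2 steps: ¬(x2 ∧ x2) ∨ ¬¬x0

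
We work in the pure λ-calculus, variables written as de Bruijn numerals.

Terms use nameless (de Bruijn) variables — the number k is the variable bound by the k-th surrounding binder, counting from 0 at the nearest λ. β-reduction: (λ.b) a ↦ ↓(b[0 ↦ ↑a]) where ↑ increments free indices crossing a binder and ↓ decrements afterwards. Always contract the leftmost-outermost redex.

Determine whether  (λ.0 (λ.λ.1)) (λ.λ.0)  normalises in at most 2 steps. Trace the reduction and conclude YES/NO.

  start: (λ.0 (λ.λ.1)) (λ.λ.0)
  [1] (λ.λ.0) (λ.λ.1)
  [2] λ.0

Answer: YES — reaches normal form λ.0 in 2 ≤ 2 steps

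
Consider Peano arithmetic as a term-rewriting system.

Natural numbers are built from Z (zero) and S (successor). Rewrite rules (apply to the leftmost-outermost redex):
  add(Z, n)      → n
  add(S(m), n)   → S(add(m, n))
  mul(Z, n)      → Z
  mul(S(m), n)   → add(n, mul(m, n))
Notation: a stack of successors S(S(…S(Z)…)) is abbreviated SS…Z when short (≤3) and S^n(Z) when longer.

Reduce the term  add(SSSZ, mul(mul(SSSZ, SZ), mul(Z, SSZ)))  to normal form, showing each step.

  start: add(SSSZ, mul(mul(SSSZ, SZ), mul(Z, SSZ)))
  [1] S(add(SSZ, mul(mul(SSSZ, SZ), mul(Z, SSZ))))
  [2] S(S(add(SZ, mul(mul(SSSZ, SZ), mul(Z, SSZ)))))
  [3] S(S(S(add(Z, mul(mul(SSSZ, SZ), mul(Z, SSZ))))))
  [4] S(S(S(mul(mul(SSSZ, SZ), mul(Z, SSZ)))))
  [5] S(S(S(mul(add(SZ, mul(SSZ, SZ)), mul(Z, SSZ)))))
  [6] S(S(S(mul(S(add(Z, mul(SSZ, SZ))), mul(Z, SSZ)))))
  [7] S(S(S(add(mul(Z, SSZ), mul(add(Z, mul(SSZ, SZ)), mul(Z, SSZ))))))
  [8] S(S(S(add(Z, mul(add(Z, mul(SSZ, SZ)), mul(Z, SSZ))))))
  [9] S(S(S(mul(add(Z, mul(SSZ, SZ)), mul(Z, SSZ)))))
  [10] S(S(S(mul(mul(SSZ, SZ), mul(Z, SSZ)))))
  [11] S(S(S(mul(add(SZ, mul(SZ, SZ)), mul(Z, SSZ)))))
  [12] S(S(S(mul(S(add(Z, mul(SZ, SZ))), mul(Z, SSZ)))))
  [13] S(S(S(add(mul(Z, SSZ), mul(add(Z, mul(SZ, SZ)), mul(Z, SSZ))))))
  [14] S(S(S(add(Z, mul(add(Z, mul(SZ, SZ)), mul(Z, SSZ))))))
  [15] S(S(S(mul(add(Z, mul(SZ, SZ)), mul(Z, SSZ)))))
  [16] S(S(S(mul(mul(SZ, SZ), mul(Z, SSZ)))))
  [17] S(S(S(mul(add(SZ, mul(Z, SZ)), mul(Z, SSZ)))))
  [18] S(S(S(mul(S(add(Z, mul(Z, SZ))), mul(Z, SSZ)))))
  [19] S(S(S(add(mul(Z, SSZ), mul(add(Z, mul(Z, SZ)), mul(Z, SSZ))))))
  [20] S(S(S(add(Z, mul(add(Z, mul(Z, SZ)), mul(Z, SSZ))))))
  [21] S(S(S(mul(add(Z, mul(Z, SZ)), mul(Z, SSZ)))))
  [22] S(S(S(mul(mul(Z, SZ), mul(Z, SSZ)))))
  [23] S(S(S(mul(Z, mul(Z, SSZ)))))
  [24] SSSZ

Answer: normal form = SSSZ  (in 24 steps)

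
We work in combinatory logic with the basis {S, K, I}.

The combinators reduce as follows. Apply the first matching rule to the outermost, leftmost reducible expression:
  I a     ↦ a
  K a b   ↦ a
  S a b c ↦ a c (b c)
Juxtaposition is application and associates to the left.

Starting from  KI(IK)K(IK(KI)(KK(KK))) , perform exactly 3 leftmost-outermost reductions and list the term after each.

  start: KI(IK)K(IK(KI)(KK(KK)))
  step 1: IK(IK(KI)(KK(KK)))
  step 2: K(IK(KI)(KK(KK)))
  step 3: K(K(KI)(KK(KK)))

Answer: after 3 steps: K(K(KI)(KK(KK)))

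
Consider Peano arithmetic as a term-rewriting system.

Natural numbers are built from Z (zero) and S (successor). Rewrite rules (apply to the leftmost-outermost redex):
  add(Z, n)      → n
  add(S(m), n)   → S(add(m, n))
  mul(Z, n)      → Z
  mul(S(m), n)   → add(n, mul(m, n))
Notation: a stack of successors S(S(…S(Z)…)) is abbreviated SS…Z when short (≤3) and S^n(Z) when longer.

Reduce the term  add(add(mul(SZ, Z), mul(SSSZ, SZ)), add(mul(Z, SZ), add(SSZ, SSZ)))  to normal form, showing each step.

  start: add(add(mul(SZ, Z), mul(SSSZ, SZ)), add(mul(Z, SZ), add(SSZ, SSZ)))
  →1  add(add(add(Z, mul(Z, Z)), mul(SSSZ, SZ)), add(mul(Z, SZ), add(SSZ, SSZ)))
  →2  add(add(mul(Z, Z), mul(SSSZ, SZ)), add(mul(Z, SZ), add(SSZ, SSZ)))
  →3  add(add(Z, mul(SSSZ, SZ)), add(mul(Z, SZ), add(SSZ, SSZ)))
  →4  add(mul(SSSZ, SZ), add(mul(Z, SZ), add(SSZ, SSZ)))
  →5  add(add(SZ, mul(SSZ, SZ)), add(mul(Z, SZ), add(SSZ, SSZ)))
  →6  add(S(add(Z, mul(SSZ, SZ))), add(mul(Z, SZ), add(SSZ, SSZ)))
  →7  S(add(add(Z, mul(SSZ, SZ)), add(mul(Z, SZ), add(SSZ, SSZ))))
  →8  S(add(mul(SSZ, SZ), add(mul(Z, SZ), add(SSZ, SSZ))))
  →9  S(add(add(SZ, mul(SZ, SZ)), add(mul(Z, SZ), add(SSZ, SSZ))))
  →10  S(add(S(add(Z, mul(SZ, SZ))), add(mul(Z, SZ), add(SSZ, SSZ))))
  →11  S(S(add(add(Z, mul(SZ, SZ)), add(mul(Z, SZ), add(SSZ, SSZ)))))
  →12  S(S(add(mul(SZ, SZ), add(mul(Z, SZ), add(SSZ, SSZ)))))
  →13  S(S(add(add(SZ, mul(Z, SZ)), add(mul(Z, SZ), add(SSZ, SSZ)))))
  →14  S(S(add(S(add(Z, mul(Z, SZ))), add(mul(Z, SZ), add(SSZ, SSZ)))))
  →15  S(S(S(add(add(Z, mul(Z, SZ)), add(mul(Z, SZ), add(SSZ, SSZ))))))
  →16  S(S(S(add(mul(Z, SZ), add(mul(Z, SZ), add(SSZ, SSZ))))))
  →17  S(S(S(add(Z, add(mul(Z, SZ), add(SSZ, SSZ))))))
  →18  S(S(S(add(mul(Z, SZ), add(SSZ, SSZ)))))
  →19  S(S(S(add(Z, add(SSZ, SSZ)))))
  →20  S(S(S(add(SSZ, SSZ))))
  →21  S(S(S(S(add(SZ, SSZ)))))
  →22  S(S(S(S(S(add(Z, SSZ))))))
  →23  S^7(Z)

Answer: normal form = S^7(Z)  (in 23 steps)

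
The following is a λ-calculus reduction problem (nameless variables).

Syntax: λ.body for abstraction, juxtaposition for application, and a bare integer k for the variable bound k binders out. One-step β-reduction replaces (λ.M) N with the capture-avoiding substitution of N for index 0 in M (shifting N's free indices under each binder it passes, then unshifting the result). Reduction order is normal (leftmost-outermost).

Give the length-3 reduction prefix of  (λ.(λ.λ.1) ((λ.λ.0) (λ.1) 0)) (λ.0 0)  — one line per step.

Answer: after 3 steps: λ.(λ.0) (λ.0 0)

Working:
  start: (λ.(λ.λ.1) ((λ.λ.0) (λ.1) 0)) (λ.0 0)
  step 1: (λ.λ.1) ((λ.λ.0) (λ.λ.0 0) (λ.0 0))
  step 2: λ.(λ.λ.0) (λ.λ.0 0) (λ.0 0)
  step 3: λ.(λ.0) (λ.0 0)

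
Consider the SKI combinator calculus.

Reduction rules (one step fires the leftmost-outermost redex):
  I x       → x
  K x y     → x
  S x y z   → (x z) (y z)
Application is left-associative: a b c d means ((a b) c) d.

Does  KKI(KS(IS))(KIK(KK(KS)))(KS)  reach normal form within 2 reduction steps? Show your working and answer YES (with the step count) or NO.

Answer: NO — after 2 steps the term is KS(IS)(KS), not yet normal

Derivation:
  start: KKI(KS(IS))(KIK(KK(KS)))(KS)
  step 1: K(KS(IS))(KIK(KK(KS)))(KS)
  step 2: KS(IS)(KS)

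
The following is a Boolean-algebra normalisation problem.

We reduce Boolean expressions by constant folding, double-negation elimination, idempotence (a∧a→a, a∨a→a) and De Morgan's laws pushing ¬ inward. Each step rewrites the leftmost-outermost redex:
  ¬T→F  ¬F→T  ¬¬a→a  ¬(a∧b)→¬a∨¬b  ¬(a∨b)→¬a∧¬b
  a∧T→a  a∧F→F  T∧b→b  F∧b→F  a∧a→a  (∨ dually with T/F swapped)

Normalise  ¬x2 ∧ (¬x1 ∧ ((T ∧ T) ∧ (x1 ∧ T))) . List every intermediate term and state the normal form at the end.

  start: ¬x2 ∧ (¬x1 ∧ ((T ∧ T) ∧ (x1 ∧ T)))
  [1] ¬x2 ∧ (¬x1 ∧ (T ∧ (x1 ∧ T)))
  [2] ¬x2 ∧ (¬x1 ∧ (x1 ∧ T))
  [3] ¬x2 ∧ (¬x1 ∧ x1)

Answer: normal form = ¬x2 ∧ (¬x1 ∧ x1)  (in 3 steps)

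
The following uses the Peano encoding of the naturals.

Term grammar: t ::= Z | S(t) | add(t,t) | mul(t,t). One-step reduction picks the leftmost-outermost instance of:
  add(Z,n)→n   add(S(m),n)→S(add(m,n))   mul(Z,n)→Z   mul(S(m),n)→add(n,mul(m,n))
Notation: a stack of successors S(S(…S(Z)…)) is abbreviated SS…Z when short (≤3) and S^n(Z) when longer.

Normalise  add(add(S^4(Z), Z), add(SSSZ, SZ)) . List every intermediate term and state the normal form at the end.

  start: add(add(S^4(Z), Z), add(SSSZ, SZ))
  step 1: add(S(add(SSSZ, Z)), add(SSSZ, SZ))
  step 2: S(add(add(SSSZ, Z), add(SSSZ, SZ)))
  step 3: S(add(S(add(SSZ, Z)), add(SSSZ, SZ)))
  step 4: S(S(add(add(SSZ, Z), add(SSSZ, SZ))))
  step 5: S(S(add(S(add(SZ, Z)), add(SSSZ, SZ))))
  step 6: S(S(S(add(add(SZ, Z), add(SSSZ, SZ)))))
  step 7: S(S(S(add(S(add(Z, Z)), add(SSSZ, SZ)))))
  step 8: S(S(S(S(add(add(Z, Z), add(SSSZ, SZ))))))
  step 9: S(S(S(S(add(Z, add(SSSZ, SZ))))))
  step 10: S(S(S(S(add(SSSZ, SZ)))))
  step 11: S(S(S(S(S(add(SSZ, SZ))))))
  step 12: S(S(S(S(S(S(add(SZ, SZ)))))))
  step 13: S(S(S(S(S(S(S(add(Z, SZ))))))))
  step 14: S^8(Z)

Answer: normal form = S^8(Z)  (in 14 steps)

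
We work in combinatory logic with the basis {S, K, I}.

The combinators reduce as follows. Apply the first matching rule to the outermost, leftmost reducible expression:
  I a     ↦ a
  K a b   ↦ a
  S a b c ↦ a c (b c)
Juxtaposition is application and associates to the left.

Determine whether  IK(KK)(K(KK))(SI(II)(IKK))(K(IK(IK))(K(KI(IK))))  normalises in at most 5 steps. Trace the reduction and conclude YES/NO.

Answer: NO — after 5 steps the term is K(K(IK)), not yet normal

Working:
  start: IK(KK)(K(KK))(SI(II)(IKK))(K(IK(IK))(K(KI(IK))))
  [1] K(KK)(K(KK))(SI(II)(IKK))(K(IK(IK))(K(KI(IK))))
  [2] KK(SI(II)(IKK))(K(IK(IK))(K(KI(IK))))
  [3] K(K(IK(IK))(K(KI(IK))))
  [4] K(IK(IK))
  [5] K(K(IK))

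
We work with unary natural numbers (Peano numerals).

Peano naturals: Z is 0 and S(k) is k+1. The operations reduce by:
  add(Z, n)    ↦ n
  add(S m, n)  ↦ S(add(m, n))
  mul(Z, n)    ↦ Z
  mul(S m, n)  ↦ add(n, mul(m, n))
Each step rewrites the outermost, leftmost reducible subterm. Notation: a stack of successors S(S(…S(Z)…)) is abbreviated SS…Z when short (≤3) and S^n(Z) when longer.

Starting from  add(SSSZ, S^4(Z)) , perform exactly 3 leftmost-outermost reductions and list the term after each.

Answer: after 3 steps: S(S(S(add(Z, S^4(Z)))))

Derivation:
  start: add(SSSZ, S^4(Z))
  step 1: S(add(SSZ, S^4(Z)))
  step 2: S(S(add(SZ, S^4(Z))))
  step 3: S(S(S(add(Z, S^4(Z)))))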